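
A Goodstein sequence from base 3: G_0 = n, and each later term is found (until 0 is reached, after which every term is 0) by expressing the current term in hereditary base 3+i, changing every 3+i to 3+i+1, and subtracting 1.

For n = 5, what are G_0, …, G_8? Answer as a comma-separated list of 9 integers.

5, 5, 5, 5, 4, 3, 2, 1, 0

[0] 5 ≡ 3 + 2 (base 3). Lift 4: 6. −1: 5.
[1] 5 ≡ 4 + 1 (base 4). Lift 5: 6. −1: 5.
[2] 5 ≡ 5 (base 5). Lift 6: 6. −1: 5.
[3] 5 ≡ 5 (base 6). Lift 7: 5. −1: 4.
[4] 4 ≡ 4 (base 7). Lift 8: 4. −1: 3.
[5] 3 ≡ 3 (base 8). Lift 9: 3. −1: 2.
[6] 2 ≡ 2 (base 9). Lift 10: 2. −1: 1.
[7] 1 ≡ 1 (base 10). Lift 11: 1. −1: 0.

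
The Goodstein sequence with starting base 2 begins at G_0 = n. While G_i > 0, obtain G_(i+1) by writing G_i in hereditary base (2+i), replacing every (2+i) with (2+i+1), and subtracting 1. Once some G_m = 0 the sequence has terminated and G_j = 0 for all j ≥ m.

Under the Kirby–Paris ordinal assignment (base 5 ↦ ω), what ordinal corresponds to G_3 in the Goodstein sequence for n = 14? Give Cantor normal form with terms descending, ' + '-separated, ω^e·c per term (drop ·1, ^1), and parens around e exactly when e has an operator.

i=0: 14 = 2^(2 + 1) + 2^2 + 2 (b=2); 2→3: 3^(3 + 1) + 3^3 + 3 = 111; 111−1 = 110
i=1: 110 = 3^(3 + 1) + 3^3 + 2 (b=3); 3→4: 4^(4 + 1) + 4^4 + 2 = 1282; 1282−1 = 1281
i=2: 1281 = 4^(4 + 1) + 4^4 + 1 (b=4); 4→5: 5^(5 + 1) + 5^5 + 1 = 18751; 18751−1 = 18750
i=3: 18750 = 5^(5 + 1) + 5^5 (b=5); 5→6: 6^(6 + 1) + 6^6 = 326592; 326592−1 = 326591

ω^(ω + 1) + ω^ω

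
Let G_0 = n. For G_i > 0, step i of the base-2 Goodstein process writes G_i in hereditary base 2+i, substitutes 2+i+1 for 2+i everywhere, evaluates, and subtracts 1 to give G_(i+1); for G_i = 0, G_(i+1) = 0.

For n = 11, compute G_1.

84

11 —HB2→ 2^(2 + 1) + 2 + 1 —bump→ 3^(3 + 1) + 3 + 1 = 85 —(−1)→ 84
84 —HB3→ 3^(3 + 1) + 3 —bump→ 4^(4 + 1) + 4 = 1028 —(−1)→ 1027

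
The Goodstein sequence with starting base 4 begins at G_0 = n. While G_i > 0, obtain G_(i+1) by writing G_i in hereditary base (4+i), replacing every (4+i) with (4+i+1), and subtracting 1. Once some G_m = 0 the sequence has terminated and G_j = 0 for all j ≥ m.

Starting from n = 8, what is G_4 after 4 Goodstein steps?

9

i=0: 8 = 2·4 (b=4); 4→5: 2·5 = 10; 10−1 = 9
i=1: 9 = 5 + 4 (b=5); 5→6: 6 + 4 = 10; 10−1 = 9
i=2: 9 = 6 + 3 (b=6); 6→7: 7 + 3 = 10; 10−1 = 9
i=3: 9 = 7 + 2 (b=7); 7→8: 8 + 2 = 10; 10−1 = 9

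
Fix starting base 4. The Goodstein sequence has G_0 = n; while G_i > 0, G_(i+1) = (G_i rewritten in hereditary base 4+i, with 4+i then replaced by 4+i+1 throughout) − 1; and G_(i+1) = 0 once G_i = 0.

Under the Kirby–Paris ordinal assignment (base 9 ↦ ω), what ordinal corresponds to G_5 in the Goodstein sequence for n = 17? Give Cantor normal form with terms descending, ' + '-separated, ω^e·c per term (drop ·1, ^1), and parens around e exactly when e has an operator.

ω·5 + 2

i=0: 17 = 4^2 + 1 (b=4); 4→5: 5^2 + 1 = 26; 26−1 = 25
i=1: 25 = 5^2 (b=5); 5→6: 6^2 = 36; 36−1 = 35
i=2: 35 = 5·6 + 5 (b=6); 6→7: 5·7 + 5 = 40; 40−1 = 39
i=3: 39 = 5·7 + 4 (b=7); 7→8: 5·8 + 4 = 44; 44−1 = 43
i=4: 43 = 5·8 + 3 (b=8); 8→9: 5·9 + 3 = 48; 48−1 = 47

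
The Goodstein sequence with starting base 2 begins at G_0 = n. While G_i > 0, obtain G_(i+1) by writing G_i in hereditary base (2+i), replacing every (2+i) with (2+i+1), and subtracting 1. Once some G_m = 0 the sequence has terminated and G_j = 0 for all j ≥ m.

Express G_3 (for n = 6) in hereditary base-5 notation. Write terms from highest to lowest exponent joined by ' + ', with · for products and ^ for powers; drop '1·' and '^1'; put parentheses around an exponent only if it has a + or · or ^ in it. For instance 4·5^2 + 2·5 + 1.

5^5

6 —HB2→ 2^2 + 2 —bump→ 3^3 + 3 = 30 —(−1)→ 29
29 —HB3→ 3^3 + 2 —bump→ 4^4 + 2 = 258 —(−1)→ 257
257 —HB4→ 4^4 + 1 —bump→ 5^5 + 1 = 3126 —(−1)→ 3125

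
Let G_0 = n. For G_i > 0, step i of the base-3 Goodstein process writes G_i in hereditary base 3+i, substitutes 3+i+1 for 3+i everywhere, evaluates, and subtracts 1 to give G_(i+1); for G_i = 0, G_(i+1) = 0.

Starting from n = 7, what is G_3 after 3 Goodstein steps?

[0] 7 ≡ 2·3 + 1 (base 3). Lift 4: 9. −1: 8.
[1] 8 ≡ 2·4 (base 4). Lift 5: 10. −1: 9.
[2] 9 ≡ 5 + 4 (base 5). Lift 6: 10. −1: 9.
[3] 9 ≡ 6 + 3 (base 6). Lift 7: 10. −1: 9.

9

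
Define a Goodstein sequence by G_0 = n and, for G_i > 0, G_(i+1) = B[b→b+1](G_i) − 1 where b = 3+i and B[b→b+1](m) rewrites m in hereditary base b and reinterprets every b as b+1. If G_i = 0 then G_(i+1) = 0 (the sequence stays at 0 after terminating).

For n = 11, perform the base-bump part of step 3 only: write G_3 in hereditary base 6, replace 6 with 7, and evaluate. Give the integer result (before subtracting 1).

i=0: 11 = 3^2 + 2 (b=3); 3→4: 4^2 + 2 = 18; 18−1 = 17
i=1: 17 = 4^2 + 1 (b=4); 4→5: 5^2 + 1 = 26; 26−1 = 25
i=2: 25 = 5^2 (b=5); 5→6: 6^2 = 36; 36−1 = 35
i=3: 35 = 5·6 + 5 (b=6); 6→7: 5·7 + 5 = 40; 40−1 = 39

40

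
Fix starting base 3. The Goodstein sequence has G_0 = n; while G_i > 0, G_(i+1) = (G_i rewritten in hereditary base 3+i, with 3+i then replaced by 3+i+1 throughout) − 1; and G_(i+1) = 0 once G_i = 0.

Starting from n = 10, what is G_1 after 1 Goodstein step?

[0] 10 ≡ 3^2 + 1 (base 3). Lift 4: 17. −1: 16.
[1] 16 ≡ 4^2 (base 4). Lift 5: 25. −1: 24.

16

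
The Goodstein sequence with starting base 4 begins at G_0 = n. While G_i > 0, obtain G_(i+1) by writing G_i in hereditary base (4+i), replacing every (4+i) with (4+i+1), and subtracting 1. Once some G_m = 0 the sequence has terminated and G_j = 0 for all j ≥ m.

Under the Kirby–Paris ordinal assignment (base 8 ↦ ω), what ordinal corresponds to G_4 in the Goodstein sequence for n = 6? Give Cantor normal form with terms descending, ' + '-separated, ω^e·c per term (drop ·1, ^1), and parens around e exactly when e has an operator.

5

base 4: 6 = 4 + 2; at 5: 5 + 2 = 7; next = 6
base 5: 6 = 5 + 1; at 6: 6 + 1 = 7; next = 6
base 6: 6 = 6; at 7: 7 = 7; next = 6
base 7: 6 = 6; at 8: 6 = 6; next = 5
base 8: 5 = 5; at 9: 5 = 5; next = 4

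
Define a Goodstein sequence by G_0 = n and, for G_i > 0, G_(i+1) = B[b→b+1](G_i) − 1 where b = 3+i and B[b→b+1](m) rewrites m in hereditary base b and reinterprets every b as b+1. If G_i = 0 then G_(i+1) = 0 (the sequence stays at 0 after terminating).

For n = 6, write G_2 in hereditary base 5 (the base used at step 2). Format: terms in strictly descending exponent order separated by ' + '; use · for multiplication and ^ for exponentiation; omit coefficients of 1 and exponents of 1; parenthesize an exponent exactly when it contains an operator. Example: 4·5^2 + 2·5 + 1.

base 3: 6 = 2·3; at 4: 2·4 = 8; next = 7
base 4: 7 = 4 + 3; at 5: 5 + 3 = 8; next = 7
base 5: 7 = 5 + 2; at 6: 6 + 2 = 8; next = 7

5 + 2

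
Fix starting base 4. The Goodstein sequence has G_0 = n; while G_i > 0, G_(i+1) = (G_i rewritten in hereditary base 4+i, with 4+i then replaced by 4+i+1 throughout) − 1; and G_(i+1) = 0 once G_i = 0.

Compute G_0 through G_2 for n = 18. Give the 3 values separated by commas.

18, 26, 36

(0) 18|_4 = 4^2 + 2 ↦ 5^2 + 2|_5 = 27 ⇒ 26
(1) 26|_5 = 5^2 + 1 ↦ 6^2 + 1|_6 = 37 ⇒ 36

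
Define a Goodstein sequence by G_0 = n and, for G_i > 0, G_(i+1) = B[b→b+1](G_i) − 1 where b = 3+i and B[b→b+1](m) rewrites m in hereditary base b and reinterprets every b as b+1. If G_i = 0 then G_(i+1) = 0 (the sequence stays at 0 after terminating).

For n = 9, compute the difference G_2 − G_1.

2

G_0 = 9. HB_3(9) = 3^2. Bump = 16. G_1 = 15.
G_1 = 15. HB_4(15) = 3·4 + 3. Bump = 18. G_2 = 17.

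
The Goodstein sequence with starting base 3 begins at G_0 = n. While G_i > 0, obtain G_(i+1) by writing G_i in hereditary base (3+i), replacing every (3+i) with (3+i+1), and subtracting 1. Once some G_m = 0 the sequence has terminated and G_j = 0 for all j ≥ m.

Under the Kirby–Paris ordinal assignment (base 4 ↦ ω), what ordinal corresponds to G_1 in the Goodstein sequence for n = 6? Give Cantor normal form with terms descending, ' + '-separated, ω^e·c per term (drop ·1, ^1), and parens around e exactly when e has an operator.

ω + 3

6 —HB3→ 2·3 —bump→ 2·4 = 8 —(−1)→ 7
7 —HB4→ 4 + 3 —bump→ 5 + 3 = 8 —(−1)→ 7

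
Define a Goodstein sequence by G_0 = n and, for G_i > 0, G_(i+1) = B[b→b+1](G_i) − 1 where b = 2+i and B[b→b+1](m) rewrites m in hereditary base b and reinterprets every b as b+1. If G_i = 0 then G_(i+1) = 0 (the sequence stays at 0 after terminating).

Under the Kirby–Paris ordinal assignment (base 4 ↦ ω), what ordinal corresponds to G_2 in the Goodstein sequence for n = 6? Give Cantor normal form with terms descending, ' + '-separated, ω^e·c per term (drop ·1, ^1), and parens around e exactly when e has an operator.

(0) 6|_2 = 2^2 + 2 ↦ 3^3 + 3|_3 = 30 ⇒ 29
(1) 29|_3 = 3^3 + 2 ↦ 4^4 + 2|_4 = 258 ⇒ 257
(2) 257|_4 = 4^4 + 1 ↦ 5^5 + 1|_5 = 3126 ⇒ 3125

ω^ω + 1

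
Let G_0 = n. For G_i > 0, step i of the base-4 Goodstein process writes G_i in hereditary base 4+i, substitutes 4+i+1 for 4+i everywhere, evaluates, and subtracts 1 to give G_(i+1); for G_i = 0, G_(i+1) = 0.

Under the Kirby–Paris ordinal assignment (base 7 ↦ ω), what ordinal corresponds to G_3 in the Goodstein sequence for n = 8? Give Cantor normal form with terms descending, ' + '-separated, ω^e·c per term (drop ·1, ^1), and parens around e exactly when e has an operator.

[0] 8 ≡ 2·4 (base 4). Lift 5: 10. −1: 9.
[1] 9 ≡ 5 + 4 (base 5). Lift 6: 10. −1: 9.
[2] 9 ≡ 6 + 3 (base 6). Lift 7: 10. −1: 9.

ω + 2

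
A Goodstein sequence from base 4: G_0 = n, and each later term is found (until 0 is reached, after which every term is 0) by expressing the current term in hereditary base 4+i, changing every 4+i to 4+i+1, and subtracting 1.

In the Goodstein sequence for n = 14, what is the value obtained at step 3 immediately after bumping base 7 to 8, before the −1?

step 0: 14 = 3·4 + 2; sub 5 for 4: 3·5 + 2; = 17; G_1 = 17−1 = 16
step 1: 16 = 3·5 + 1; sub 6 for 5: 3·6 + 1; = 19; G_2 = 19−1 = 18
step 2: 18 = 3·6; sub 7 for 6: 3·7; = 21; G_3 = 21−1 = 20
step 3: 20 = 2·7 + 6; sub 8 for 7: 2·8 + 6; = 22; G_4 = 22−1 = 21

22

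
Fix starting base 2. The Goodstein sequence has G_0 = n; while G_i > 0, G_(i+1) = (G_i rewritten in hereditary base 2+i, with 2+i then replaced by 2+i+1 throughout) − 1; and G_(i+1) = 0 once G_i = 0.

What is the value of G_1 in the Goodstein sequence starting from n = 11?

84

G_0=11  [base 2] 2^(2 + 1) + 2 + 1  →[2↦3]→  3^(3 + 1) + 3 + 1 = 85  −1 ⇒ G_1=84
G_1=84  [base 3] 3^(3 + 1) + 3  →[3↦4]→  4^(4 + 1) + 4 = 1028  −1 ⇒ G_2=1027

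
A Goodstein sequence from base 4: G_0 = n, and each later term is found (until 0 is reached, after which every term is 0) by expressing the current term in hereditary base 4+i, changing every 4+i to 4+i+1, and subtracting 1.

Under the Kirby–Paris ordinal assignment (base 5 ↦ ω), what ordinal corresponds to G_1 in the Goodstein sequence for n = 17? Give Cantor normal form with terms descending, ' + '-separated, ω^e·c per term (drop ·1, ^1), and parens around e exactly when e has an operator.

[0] 17 ≡ 4^2 + 1 (base 4). Lift 5: 26. −1: 25.
[1] 25 ≡ 5^2 (base 5). Lift 6: 36. −1: 35.

ω^2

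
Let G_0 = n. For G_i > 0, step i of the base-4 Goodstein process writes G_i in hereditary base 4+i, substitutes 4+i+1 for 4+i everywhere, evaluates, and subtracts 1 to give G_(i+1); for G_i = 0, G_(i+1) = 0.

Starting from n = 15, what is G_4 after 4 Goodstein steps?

23

(0) 15|_4 = 3·4 + 3 ↦ 3·5 + 3|_5 = 18 ⇒ 17
(1) 17|_5 = 3·5 + 2 ↦ 3·6 + 2|_6 = 20 ⇒ 19
(2) 19|_6 = 3·6 + 1 ↦ 3·7 + 1|_7 = 22 ⇒ 21
(3) 21|_7 = 3·7 ↦ 3·8|_8 = 24 ⇒ 23
(4) 23|_8 = 2·8 + 7 ↦ 2·9 + 7|_9 = 25 ⇒ 24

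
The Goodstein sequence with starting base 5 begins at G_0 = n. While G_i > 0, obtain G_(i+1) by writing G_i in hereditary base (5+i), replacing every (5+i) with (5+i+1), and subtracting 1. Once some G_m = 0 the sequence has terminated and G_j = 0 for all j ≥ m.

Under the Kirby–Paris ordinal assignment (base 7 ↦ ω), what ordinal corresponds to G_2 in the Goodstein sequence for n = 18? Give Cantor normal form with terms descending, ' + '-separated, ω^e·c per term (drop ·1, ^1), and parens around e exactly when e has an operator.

ω·3 + 1

G_0 = 18. HB_5(18) = 3·5 + 3. Bump = 21. G_1 = 20.
G_1 = 20. HB_6(20) = 3·6 + 2. Bump = 23. G_2 = 22.
G_2 = 22. HB_7(22) = 3·7 + 1. Bump = 25. G_3 = 24.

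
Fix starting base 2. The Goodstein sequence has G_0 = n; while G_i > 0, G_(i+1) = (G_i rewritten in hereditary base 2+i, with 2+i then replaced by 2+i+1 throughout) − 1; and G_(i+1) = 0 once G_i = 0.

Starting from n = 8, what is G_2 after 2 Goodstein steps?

8 —HB2→ 2^(2 + 1) —bump→ 3^(3 + 1) = 81 —(−1)→ 80
80 —HB3→ 2·3^3 + 2·3^2 + 2·3 + 2 —bump→ 2·4^4 + 2·4^2 + 2·4 + 2 = 554 —(−1)→ 553

553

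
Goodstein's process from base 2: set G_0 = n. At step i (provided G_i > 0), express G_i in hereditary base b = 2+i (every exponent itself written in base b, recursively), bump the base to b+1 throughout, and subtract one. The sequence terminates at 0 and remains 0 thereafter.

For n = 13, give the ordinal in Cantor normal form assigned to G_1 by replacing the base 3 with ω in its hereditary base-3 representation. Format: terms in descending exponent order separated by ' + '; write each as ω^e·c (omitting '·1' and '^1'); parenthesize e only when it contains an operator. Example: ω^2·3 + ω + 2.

i=0: 13 = 2^(2 + 1) + 2^2 + 1 (b=2); 2→3: 3^(3 + 1) + 3^3 + 1 = 109; 109−1 = 108
i=1: 108 = 3^(3 + 1) + 3^3 (b=3); 3→4: 4^(4 + 1) + 4^4 = 1280; 1280−1 = 1279

ω^(ω + 1) + ω^ω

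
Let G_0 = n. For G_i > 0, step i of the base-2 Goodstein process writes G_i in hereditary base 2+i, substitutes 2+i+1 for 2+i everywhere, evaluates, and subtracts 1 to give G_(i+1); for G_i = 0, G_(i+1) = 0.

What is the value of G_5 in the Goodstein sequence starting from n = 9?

i=0: 9 = 2^(2 + 1) + 1 (b=2); 2→3: 3^(3 + 1) + 1 = 82; 82−1 = 81
i=1: 81 = 3^(3 + 1) (b=3); 3→4: 4^(4 + 1) = 1024; 1024−1 = 1023
i=2: 1023 = 3·4^4 + 3·4^3 + 3·4^2 + 3·4 + 3 (b=4); 4→5: 3·5^5 + 3·5^3 + 3·5^2 + 3·5 + 3 = 9843; 9843−1 = 9842
i=3: 9842 = 3·5^5 + 3·5^3 + 3·5^2 + 3·5 + 2 (b=5); 5→6: 3·6^6 + 3·6^3 + 3·6^2 + 3·6 + 2 = 140744; 140744−1 = 140743
i=4: 140743 = 3·6^6 + 3·6^3 + 3·6^2 + 3·6 + 1 (b=6); 6→7: 3·7^7 + 3·7^3 + 3·7^2 + 3·7 + 1 = 2471827; 2471827−1 = 2471826
i=5: 2471826 = 3·7^7 + 3·7^3 + 3·7^2 + 3·7 (b=7); 7→8: 3·8^8 + 3·8^3 + 3·8^2 + 3·8 = 50333400; 50333400−1 = 50333399

2471826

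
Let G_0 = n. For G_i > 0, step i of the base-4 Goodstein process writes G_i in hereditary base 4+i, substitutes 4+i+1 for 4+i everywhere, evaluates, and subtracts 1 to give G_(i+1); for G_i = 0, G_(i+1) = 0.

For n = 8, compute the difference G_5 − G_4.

i=0: 8 = 2·4 (b=4); 4→5: 2·5 = 10; 10−1 = 9
i=1: 9 = 5 + 4 (b=5); 5→6: 6 + 4 = 10; 10−1 = 9
i=2: 9 = 6 + 3 (b=6); 6→7: 7 + 3 = 10; 10−1 = 9
i=3: 9 = 7 + 2 (b=7); 7→8: 8 + 2 = 10; 10−1 = 9
i=4: 9 = 8 + 1 (b=8); 8→9: 9 + 1 = 10; 10−1 = 9

0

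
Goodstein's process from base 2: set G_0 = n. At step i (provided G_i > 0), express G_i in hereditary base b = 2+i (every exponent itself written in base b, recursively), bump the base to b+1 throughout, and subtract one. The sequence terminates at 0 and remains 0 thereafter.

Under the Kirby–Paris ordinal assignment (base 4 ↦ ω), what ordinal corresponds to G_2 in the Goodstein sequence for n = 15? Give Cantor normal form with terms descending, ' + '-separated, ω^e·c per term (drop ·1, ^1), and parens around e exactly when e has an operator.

ω^(ω + 1) + ω^ω + 3

(0) 15|_2 = 2^(2 + 1) + 2^2 + 2 + 1 ↦ 3^(3 + 1) + 3^3 + 3 + 1|_3 = 112 ⇒ 111
(1) 111|_3 = 3^(3 + 1) + 3^3 + 3 ↦ 4^(4 + 1) + 4^4 + 4|_4 = 1284 ⇒ 1283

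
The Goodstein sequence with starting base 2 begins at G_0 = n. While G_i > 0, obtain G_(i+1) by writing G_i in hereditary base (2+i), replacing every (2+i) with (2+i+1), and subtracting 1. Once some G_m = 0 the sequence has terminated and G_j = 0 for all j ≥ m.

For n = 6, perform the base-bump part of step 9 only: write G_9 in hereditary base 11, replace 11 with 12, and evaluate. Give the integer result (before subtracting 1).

step 0: 6 = 2^2 + 2; sub 3 for 2: 3^3 + 3; = 30; G_1 = 30−1 = 29
step 1: 29 = 3^3 + 2; sub 4 for 3: 4^4 + 2; = 258; G_2 = 258−1 = 257
step 2: 257 = 4^4 + 1; sub 5 for 4: 5^5 + 1; = 3126; G_3 = 3126−1 = 3125
step 3: 3125 = 5^5; sub 6 for 5: 6^6; = 46656; G_4 = 46656−1 = 46655
step 4: 46655 = 5·6^5 + 5·6^4 + 5·6^3 + 5·6^2 + 5·6 + 5; sub 7 for 6: 5·7^5 + 5·7^4 + 5·7^3 + 5·7^2 + 5·7 + 5; = 98040; G_5 = 98040−1 = 98039
step 5: 98039 = 5·7^5 + 5·7^4 + 5·7^3 + 5·7^2 + 5·7 + 4; sub 8 for 7: 5·8^5 + 5·8^4 + 5·8^3 + 5·8^2 + 5·8 + 4; = 187244; G_6 = 187244−1 = 187243
step 6: 187243 = 5·8^5 + 5·8^4 + 5·8^3 + 5·8^2 + 5·8 + 3; sub 9 for 8: 5·9^5 + 5·9^4 + 5·9^3 + 5·9^2 + 5·9 + 3; = 332148; G_7 = 332148−1 = 332147
step 7: 332147 = 5·9^5 + 5·9^4 + 5·9^3 + 5·9^2 + 5·9 + 2; sub 10 for 9: 5·10^5 + 5·10^4 + 5·10^3 + 5·10^2 + 5·10 + 2; = 555552; G_8 = 555552−1 = 555551
step 8: 555551 = 5·10^5 + 5·10^4 + 5·10^3 + 5·10^2 + 5·10 + 1; sub 11 for 10: 5·11^5 + 5·11^4 + 5·11^3 + 5·11^2 + 5·11 + 1; = 885776; G_9 = 885776−1 = 885775

1357260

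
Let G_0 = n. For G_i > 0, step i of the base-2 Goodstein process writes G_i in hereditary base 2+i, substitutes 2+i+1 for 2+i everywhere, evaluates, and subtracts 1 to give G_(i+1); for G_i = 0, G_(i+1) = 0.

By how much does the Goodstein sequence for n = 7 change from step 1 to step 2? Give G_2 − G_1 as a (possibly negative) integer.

G_0=7  [base 2] 2^2 + 2 + 1  →[2↦3]→  3^3 + 3 + 1 = 31  −1 ⇒ G_1=30
G_1=30  [base 3] 3^3 + 3  →[3↦4]→  4^4 + 4 = 260  −1 ⇒ G_2=259

229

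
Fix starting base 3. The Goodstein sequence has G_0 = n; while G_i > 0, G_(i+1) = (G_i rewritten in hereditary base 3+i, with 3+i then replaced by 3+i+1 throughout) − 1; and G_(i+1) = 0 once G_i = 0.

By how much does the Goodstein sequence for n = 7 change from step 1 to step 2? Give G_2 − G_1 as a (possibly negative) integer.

(0) 7|_3 = 2·3 + 1 ↦ 2·4 + 1|_4 = 9 ⇒ 8
(1) 8|_4 = 2·4 ↦ 2·5|_5 = 10 ⇒ 9

1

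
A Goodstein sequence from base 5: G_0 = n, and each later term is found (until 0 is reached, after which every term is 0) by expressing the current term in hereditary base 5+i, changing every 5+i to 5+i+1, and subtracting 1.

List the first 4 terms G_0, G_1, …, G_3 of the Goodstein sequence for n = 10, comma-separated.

10, 11, 11, 11

(0) 10|_5 = 2·5 ↦ 2·6|_6 = 12 ⇒ 11
(1) 11|_6 = 6 + 5 ↦ 7 + 5|_7 = 12 ⇒ 11
(2) 11|_7 = 7 + 4 ↦ 8 + 4|_8 = 12 ⇒ 11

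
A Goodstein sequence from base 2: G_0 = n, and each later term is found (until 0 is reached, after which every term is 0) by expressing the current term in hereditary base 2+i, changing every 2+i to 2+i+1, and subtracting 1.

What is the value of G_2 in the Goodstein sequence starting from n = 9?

1023

base 2: 9 = 2^(2 + 1) + 1; at 3: 3^(3 + 1) + 1 = 82; next = 81
base 3: 81 = 3^(3 + 1); at 4: 4^(4 + 1) = 1024; next = 1023
base 4: 1023 = 3·4^4 + 3·4^3 + 3·4^2 + 3·4 + 3; at 5: 3·5^5 + 3·5^3 + 3·5^2 + 3·5 + 3 = 9843; next = 9842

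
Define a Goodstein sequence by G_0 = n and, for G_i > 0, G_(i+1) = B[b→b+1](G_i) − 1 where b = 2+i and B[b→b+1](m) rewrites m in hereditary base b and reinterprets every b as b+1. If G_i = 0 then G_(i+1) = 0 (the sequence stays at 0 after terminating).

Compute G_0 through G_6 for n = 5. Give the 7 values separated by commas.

base 2: 5 = 2^2 + 1; at 3: 3^3 + 1 = 28; next = 27
base 3: 27 = 3^3; at 4: 4^4 = 256; next = 255
base 4: 255 = 3·4^3 + 3·4^2 + 3·4 + 3; at 5: 3·5^3 + 3·5^2 + 3·5 + 3 = 468; next = 467
base 5: 467 = 3·5^3 + 3·5^2 + 3·5 + 2; at 6: 3·6^3 + 3·6^2 + 3·6 + 2 = 776; next = 775
base 6: 775 = 3·6^3 + 3·6^2 + 3·6 + 1; at 7: 3·7^3 + 3·7^2 + 3·7 + 1 = 1198; next = 1197
base 7: 1197 = 3·7^3 + 3·7^2 + 3·7; at 8: 3·8^3 + 3·8^2 + 3·8 = 1752; next = 1751

5, 27, 255, 467, 775, 1197, 1751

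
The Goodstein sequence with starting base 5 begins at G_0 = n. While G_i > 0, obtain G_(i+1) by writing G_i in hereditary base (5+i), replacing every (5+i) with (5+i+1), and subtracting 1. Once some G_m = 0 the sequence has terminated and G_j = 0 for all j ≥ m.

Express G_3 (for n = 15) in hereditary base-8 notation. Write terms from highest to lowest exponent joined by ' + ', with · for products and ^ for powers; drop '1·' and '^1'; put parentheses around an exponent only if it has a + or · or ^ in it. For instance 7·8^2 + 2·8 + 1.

2·8 + 3

G_0=15  [base 5] 3·5  →[5↦6]→  3·6 = 18  −1 ⇒ G_1=17
G_1=17  [base 6] 2·6 + 5  →[6↦7]→  2·7 + 5 = 19  −1 ⇒ G_2=18
G_2=18  [base 7] 2·7 + 4  →[7↦8]→  2·8 + 4 = 20  −1 ⇒ G_3=19
G_3=19  [base 8] 2·8 + 3  →[8↦9]→  2·9 + 3 = 21  −1 ⇒ G_4=20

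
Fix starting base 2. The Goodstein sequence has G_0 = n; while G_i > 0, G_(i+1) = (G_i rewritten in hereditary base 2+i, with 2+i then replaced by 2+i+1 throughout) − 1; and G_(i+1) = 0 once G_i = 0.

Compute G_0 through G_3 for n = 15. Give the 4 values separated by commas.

G_0=15  [base 2] 2^(2 + 1) + 2^2 + 2 + 1  →[2↦3]→  3^(3 + 1) + 3^3 + 3 + 1 = 112  −1 ⇒ G_1=111
G_1=111  [base 3] 3^(3 + 1) + 3^3 + 3  →[3↦4]→  4^(4 + 1) + 4^4 + 4 = 1284  −1 ⇒ G_2=1283
G_2=1283  [base 4] 4^(4 + 1) + 4^4 + 3  →[4↦5]→  5^(5 + 1) + 5^5 + 3 = 18753  −1 ⇒ G_3=18752

15, 111, 1283, 18752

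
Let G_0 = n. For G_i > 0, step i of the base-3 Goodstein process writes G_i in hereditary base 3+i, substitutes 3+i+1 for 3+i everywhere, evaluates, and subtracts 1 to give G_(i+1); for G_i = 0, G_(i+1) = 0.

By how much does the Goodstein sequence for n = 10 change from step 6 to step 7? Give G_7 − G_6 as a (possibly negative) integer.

3

(0) 10|_3 = 3^2 + 1 ↦ 4^2 + 1|_4 = 17 ⇒ 16
(1) 16|_4 = 4^2 ↦ 5^2|_5 = 25 ⇒ 24
(2) 24|_5 = 4·5 + 4 ↦ 4·6 + 4|_6 = 28 ⇒ 27
(3) 27|_6 = 4·6 + 3 ↦ 4·7 + 3|_7 = 31 ⇒ 30
(4) 30|_7 = 4·7 + 2 ↦ 4·8 + 2|_8 = 34 ⇒ 33
(5) 33|_8 = 4·8 + 1 ↦ 4·9 + 1|_9 = 37 ⇒ 36
(6) 36|_9 = 4·9 ↦ 4·10|_10 = 40 ⇒ 39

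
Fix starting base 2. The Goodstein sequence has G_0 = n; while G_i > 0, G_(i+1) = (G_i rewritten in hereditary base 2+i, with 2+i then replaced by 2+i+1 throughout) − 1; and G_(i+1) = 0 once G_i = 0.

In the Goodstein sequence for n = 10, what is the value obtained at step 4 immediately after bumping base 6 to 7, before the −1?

4215755

G_0=10  [base 2] 2^(2 + 1) + 2  →[2↦3]→  3^(3 + 1) + 3 = 84  −1 ⇒ G_1=83
G_1=83  [base 3] 3^(3 + 1) + 2  →[3↦4]→  4^(4 + 1) + 2 = 1026  −1 ⇒ G_2=1025
G_2=1025  [base 4] 4^(4 + 1) + 1  →[4↦5]→  5^(5 + 1) + 1 = 15626  −1 ⇒ G_3=15625
G_3=15625  [base 5] 5^(5 + 1)  →[5↦6]→  6^(6 + 1) = 279936  −1 ⇒ G_4=279935
G_4=279935  [base 6] 5·6^6 + 5·6^5 + 5·6^4 + 5·6^3 + 5·6^2 + 5·6 + 5  →[6↦7]→  5·7^7 + 5·7^5 + 5·7^4 + 5·7^3 + 5·7^2 + 5·7 + 5 = 4215755  −1 ⇒ G_5=4215754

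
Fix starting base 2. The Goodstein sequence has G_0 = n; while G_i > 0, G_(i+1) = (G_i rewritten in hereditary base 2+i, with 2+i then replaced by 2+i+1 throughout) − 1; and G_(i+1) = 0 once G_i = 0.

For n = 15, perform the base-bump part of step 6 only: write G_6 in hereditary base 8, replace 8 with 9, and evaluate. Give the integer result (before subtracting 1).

3524450281

G_0=15  [base 2] 2^(2 + 1) + 2^2 + 2 + 1  →[2↦3]→  3^(3 + 1) + 3^3 + 3 + 1 = 112  −1 ⇒ G_1=111
G_1=111  [base 3] 3^(3 + 1) + 3^3 + 3  →[3↦4]→  4^(4 + 1) + 4^4 + 4 = 1284  −1 ⇒ G_2=1283
G_2=1283  [base 4] 4^(4 + 1) + 4^4 + 3  →[4↦5]→  5^(5 + 1) + 5^5 + 3 = 18753  −1 ⇒ G_3=18752
G_3=18752  [base 5] 5^(5 + 1) + 5^5 + 2  →[5↦6]→  6^(6 + 1) + 6^6 + 2 = 326594  −1 ⇒ G_4=326593
G_4=326593  [base 6] 6^(6 + 1) + 6^6 + 1  →[6↦7]→  7^(7 + 1) + 7^7 + 1 = 6588345  −1 ⇒ G_5=6588344
G_5=6588344  [base 7] 7^(7 + 1) + 7^7  →[7↦8]→  8^(8 + 1) + 8^8 = 150994944  −1 ⇒ G_6=150994943
G_6=150994943  [base 8] 8^(8 + 1) + 7·8^7 + 7·8^6 + 7·8^5 + 7·8^4 + 7·8^3 + 7·8^2 + 7·8 + 7  →[8↦9]→  9^(9 + 1) + 7·9^7 + 7·9^6 + 7·9^5 + 7·9^4 + 7·9^3 + 7·9^2 + 7·9 + 7 = 3524450281  −1 ⇒ G_7=3524450280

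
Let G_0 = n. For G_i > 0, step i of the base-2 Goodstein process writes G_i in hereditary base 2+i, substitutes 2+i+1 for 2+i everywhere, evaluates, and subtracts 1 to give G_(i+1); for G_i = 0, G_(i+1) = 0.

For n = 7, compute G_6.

(0) 7|_2 = 2^2 + 2 + 1 ↦ 3^3 + 3 + 1|_3 = 31 ⇒ 30
(1) 30|_3 = 3^3 + 3 ↦ 4^4 + 4|_4 = 260 ⇒ 259
(2) 259|_4 = 4^4 + 3 ↦ 5^5 + 3|_5 = 3128 ⇒ 3127
(3) 3127|_5 = 5^5 + 2 ↦ 6^6 + 2|_6 = 46658 ⇒ 46657
(4) 46657|_6 = 6^6 + 1 ↦ 7^7 + 1|_7 = 823544 ⇒ 823543
(5) 823543|_7 = 7^7 ↦ 8^8|_8 = 16777216 ⇒ 16777215

16777215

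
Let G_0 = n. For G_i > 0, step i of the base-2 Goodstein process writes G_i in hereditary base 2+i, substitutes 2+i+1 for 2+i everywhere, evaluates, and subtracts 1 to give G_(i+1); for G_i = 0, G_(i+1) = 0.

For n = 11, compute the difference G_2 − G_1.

(0) 11|_2 = 2^(2 + 1) + 2 + 1 ↦ 3^(3 + 1) + 3 + 1|_3 = 85 ⇒ 84
(1) 84|_3 = 3^(3 + 1) + 3 ↦ 4^(4 + 1) + 4|_4 = 1028 ⇒ 1027

943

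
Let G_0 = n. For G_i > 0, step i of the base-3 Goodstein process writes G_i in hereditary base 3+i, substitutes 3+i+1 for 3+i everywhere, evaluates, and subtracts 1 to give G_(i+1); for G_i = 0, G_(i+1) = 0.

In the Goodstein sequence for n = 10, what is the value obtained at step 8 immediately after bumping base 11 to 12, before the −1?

G_0 = 10. HB_3(10) = 3^2 + 1. Bump = 17. G_1 = 16.
G_1 = 16. HB_4(16) = 4^2. Bump = 25. G_2 = 24.
G_2 = 24. HB_5(24) = 4·5 + 4. Bump = 28. G_3 = 27.
G_3 = 27. HB_6(27) = 4·6 + 3. Bump = 31. G_4 = 30.
G_4 = 30. HB_7(30) = 4·7 + 2. Bump = 34. G_5 = 33.
G_5 = 33. HB_8(33) = 4·8 + 1. Bump = 37. G_6 = 36.
G_6 = 36. HB_9(36) = 4·9. Bump = 40. G_7 = 39.
G_7 = 39. HB_10(39) = 3·10 + 9. Bump = 42. G_8 = 41.
G_8 = 41. HB_11(41) = 3·11 + 8. Bump = 44. G_9 = 43.

44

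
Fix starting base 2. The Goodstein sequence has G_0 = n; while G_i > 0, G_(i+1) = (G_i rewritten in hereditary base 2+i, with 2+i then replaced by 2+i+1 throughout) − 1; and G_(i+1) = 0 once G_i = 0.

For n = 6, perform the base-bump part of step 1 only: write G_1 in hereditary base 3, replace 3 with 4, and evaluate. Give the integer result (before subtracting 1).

258

G_0 = 6. HB_2(6) = 2^2 + 2. Bump = 30. G_1 = 29.
G_1 = 29. HB_3(29) = 3^3 + 2. Bump = 258. G_2 = 257.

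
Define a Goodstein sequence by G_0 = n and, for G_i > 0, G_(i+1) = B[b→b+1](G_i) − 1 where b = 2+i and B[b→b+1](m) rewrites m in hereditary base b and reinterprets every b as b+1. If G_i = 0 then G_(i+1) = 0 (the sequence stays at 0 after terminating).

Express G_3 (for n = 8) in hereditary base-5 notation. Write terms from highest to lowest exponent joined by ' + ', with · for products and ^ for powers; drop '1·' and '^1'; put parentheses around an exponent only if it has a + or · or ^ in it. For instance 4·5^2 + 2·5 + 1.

2·5^5 + 2·5^2 + 2·5

base 2: 8 = 2^(2 + 1); at 3: 3^(3 + 1) = 81; next = 80
base 3: 80 = 2·3^3 + 2·3^2 + 2·3 + 2; at 4: 2·4^4 + 2·4^2 + 2·4 + 2 = 554; next = 553
base 4: 553 = 2·4^4 + 2·4^2 + 2·4 + 1; at 5: 2·5^5 + 2·5^2 + 2·5 + 1 = 6311; next = 6310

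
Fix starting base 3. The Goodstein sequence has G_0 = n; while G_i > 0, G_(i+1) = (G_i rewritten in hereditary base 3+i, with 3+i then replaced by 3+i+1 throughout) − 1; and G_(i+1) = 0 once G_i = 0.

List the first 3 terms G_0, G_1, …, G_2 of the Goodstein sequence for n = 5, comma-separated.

5, 5, 5

(0) 5|_3 = 3 + 2 ↦ 4 + 2|_4 = 6 ⇒ 5
(1) 5|_4 = 4 + 1 ↦ 5 + 1|_5 = 6 ⇒ 5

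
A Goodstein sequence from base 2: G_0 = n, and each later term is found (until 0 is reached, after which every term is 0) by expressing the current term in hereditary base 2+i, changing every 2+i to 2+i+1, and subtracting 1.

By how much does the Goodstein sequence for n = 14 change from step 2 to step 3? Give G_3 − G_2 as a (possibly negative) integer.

17469

base 2: 14 = 2^(2 + 1) + 2^2 + 2; at 3: 3^(3 + 1) + 3^3 + 3 = 111; next = 110
base 3: 110 = 3^(3 + 1) + 3^3 + 2; at 4: 4^(4 + 1) + 4^4 + 2 = 1282; next = 1281
base 4: 1281 = 4^(4 + 1) + 4^4 + 1; at 5: 5^(5 + 1) + 5^5 + 1 = 18751; next = 18750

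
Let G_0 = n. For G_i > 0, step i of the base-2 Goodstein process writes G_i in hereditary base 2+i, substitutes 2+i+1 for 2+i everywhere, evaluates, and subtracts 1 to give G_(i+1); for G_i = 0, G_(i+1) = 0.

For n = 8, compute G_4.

i=0: 8 = 2^(2 + 1) (b=2); 2→3: 3^(3 + 1) = 81; 81−1 = 80
i=1: 80 = 2·3^3 + 2·3^2 + 2·3 + 2 (b=3); 3→4: 2·4^4 + 2·4^2 + 2·4 + 2 = 554; 554−1 = 553
i=2: 553 = 2·4^4 + 2·4^2 + 2·4 + 1 (b=4); 4→5: 2·5^5 + 2·5^2 + 2·5 + 1 = 6311; 6311−1 = 6310
i=3: 6310 = 2·5^5 + 2·5^2 + 2·5 (b=5); 5→6: 2·6^6 + 2·6^2 + 2·6 = 93396; 93396−1 = 93395

93395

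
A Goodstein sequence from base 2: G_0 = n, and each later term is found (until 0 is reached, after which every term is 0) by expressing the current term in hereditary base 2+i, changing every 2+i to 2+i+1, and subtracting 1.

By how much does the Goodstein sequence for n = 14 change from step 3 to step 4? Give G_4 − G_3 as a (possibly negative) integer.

307841

(0) 14|_2 = 2^(2 + 1) + 2^2 + 2 ↦ 3^(3 + 1) + 3^3 + 3|_3 = 111 ⇒ 110
(1) 110|_3 = 3^(3 + 1) + 3^3 + 2 ↦ 4^(4 + 1) + 4^4 + 2|_4 = 1282 ⇒ 1281
(2) 1281|_4 = 4^(4 + 1) + 4^4 + 1 ↦ 5^(5 + 1) + 5^5 + 1|_5 = 18751 ⇒ 18750
(3) 18750|_5 = 5^(5 + 1) + 5^5 ↦ 6^(6 + 1) + 6^6|_6 = 326592 ⇒ 326591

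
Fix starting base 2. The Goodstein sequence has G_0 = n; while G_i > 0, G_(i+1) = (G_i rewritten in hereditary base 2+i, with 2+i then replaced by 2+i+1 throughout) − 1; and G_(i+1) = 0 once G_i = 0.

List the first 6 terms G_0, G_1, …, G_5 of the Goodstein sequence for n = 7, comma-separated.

i=0: 7 = 2^2 + 2 + 1 (b=2); 2→3: 3^3 + 3 + 1 = 31; 31−1 = 30
i=1: 30 = 3^3 + 3 (b=3); 3→4: 4^4 + 4 = 260; 260−1 = 259
i=2: 259 = 4^4 + 3 (b=4); 4→5: 5^5 + 3 = 3128; 3128−1 = 3127
i=3: 3127 = 5^5 + 2 (b=5); 5→6: 6^6 + 2 = 46658; 46658−1 = 46657
i=4: 46657 = 6^6 + 1 (b=6); 6→7: 7^7 + 1 = 823544; 823544−1 = 823543

7, 30, 259, 3127, 46657, 823543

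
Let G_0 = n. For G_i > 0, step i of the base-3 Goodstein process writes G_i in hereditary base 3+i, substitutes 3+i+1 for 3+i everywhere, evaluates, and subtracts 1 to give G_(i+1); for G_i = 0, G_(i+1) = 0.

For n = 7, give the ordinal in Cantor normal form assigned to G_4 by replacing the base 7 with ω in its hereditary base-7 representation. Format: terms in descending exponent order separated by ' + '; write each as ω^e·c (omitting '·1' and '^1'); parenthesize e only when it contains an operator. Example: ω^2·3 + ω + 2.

(0) 7|_3 = 2·3 + 1 ↦ 2·4 + 1|_4 = 9 ⇒ 8
(1) 8|_4 = 2·4 ↦ 2·5|_5 = 10 ⇒ 9
(2) 9|_5 = 5 + 4 ↦ 6 + 4|_6 = 10 ⇒ 9
(3) 9|_6 = 6 + 3 ↦ 7 + 3|_7 = 10 ⇒ 9
(4) 9|_7 = 7 + 2 ↦ 8 + 2|_8 = 10 ⇒ 9

ω + 2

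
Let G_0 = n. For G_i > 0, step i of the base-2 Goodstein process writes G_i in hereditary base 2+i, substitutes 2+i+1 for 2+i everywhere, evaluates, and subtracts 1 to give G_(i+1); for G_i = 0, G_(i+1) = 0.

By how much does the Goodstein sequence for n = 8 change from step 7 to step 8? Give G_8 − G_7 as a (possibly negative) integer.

i=0: 8 = 2^(2 + 1) (b=2); 2→3: 3^(3 + 1) = 81; 81−1 = 80
i=1: 80 = 2·3^3 + 2·3^2 + 2·3 + 2 (b=3); 3→4: 2·4^4 + 2·4^2 + 2·4 + 2 = 554; 554−1 = 553
i=2: 553 = 2·4^4 + 2·4^2 + 2·4 + 1 (b=4); 4→5: 2·5^5 + 2·5^2 + 2·5 + 1 = 6311; 6311−1 = 6310
i=3: 6310 = 2·5^5 + 2·5^2 + 2·5 (b=5); 5→6: 2·6^6 + 2·6^2 + 2·6 = 93396; 93396−1 = 93395
i=4: 93395 = 2·6^6 + 2·6^2 + 6 + 5 (b=6); 6→7: 2·7^7 + 2·7^2 + 7 + 5 = 1647196; 1647196−1 = 1647195
i=5: 1647195 = 2·7^7 + 2·7^2 + 7 + 4 (b=7); 7→8: 2·8^8 + 2·8^2 + 8 + 4 = 33554572; 33554572−1 = 33554571
i=6: 33554571 = 2·8^8 + 2·8^2 + 8 + 3 (b=8); 8→9: 2·9^9 + 2·9^2 + 9 + 3 = 774841152; 774841152−1 = 774841151
i=7: 774841151 = 2·9^9 + 2·9^2 + 9 + 2 (b=9); 9→10: 2·10^10 + 2·10^2 + 10 + 2 = 20000000212; 20000000212−1 = 20000000211

19225159060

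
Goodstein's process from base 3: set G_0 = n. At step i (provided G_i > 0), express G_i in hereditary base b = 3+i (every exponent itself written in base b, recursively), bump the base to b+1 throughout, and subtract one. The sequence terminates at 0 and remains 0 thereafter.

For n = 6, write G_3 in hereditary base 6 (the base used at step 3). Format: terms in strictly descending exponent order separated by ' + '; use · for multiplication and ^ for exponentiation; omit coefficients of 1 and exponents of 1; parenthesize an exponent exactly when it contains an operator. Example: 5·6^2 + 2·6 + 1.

6 + 1

i=0: 6 = 2·3 (b=3); 3→4: 2·4 = 8; 8−1 = 7
i=1: 7 = 4 + 3 (b=4); 4→5: 5 + 3 = 8; 8−1 = 7
i=2: 7 = 5 + 2 (b=5); 5→6: 6 + 2 = 8; 8−1 = 7
i=3: 7 = 6 + 1 (b=6); 6→7: 7 + 1 = 8; 8−1 = 7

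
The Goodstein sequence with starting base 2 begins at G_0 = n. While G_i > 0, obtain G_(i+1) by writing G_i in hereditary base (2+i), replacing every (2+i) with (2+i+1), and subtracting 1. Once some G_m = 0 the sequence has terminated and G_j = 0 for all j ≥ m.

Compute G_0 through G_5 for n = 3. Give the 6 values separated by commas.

3, 3, 3, 2, 1, 0

base 2: 3 = 2 + 1; at 3: 3 + 1 = 4; next = 3
base 3: 3 = 3; at 4: 4 = 4; next = 3
base 4: 3 = 3; at 5: 3 = 3; next = 2
base 5: 2 = 2; at 6: 2 = 2; next = 1
base 6: 1 = 1; at 7: 1 = 1; next = 0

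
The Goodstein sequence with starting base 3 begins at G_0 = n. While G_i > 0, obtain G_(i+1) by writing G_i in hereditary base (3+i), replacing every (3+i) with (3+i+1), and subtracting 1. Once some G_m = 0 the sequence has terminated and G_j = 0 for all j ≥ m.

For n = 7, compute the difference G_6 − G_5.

step 0: 7 = 2·3 + 1; sub 4 for 3: 2·4 + 1; = 9; G_1 = 9−1 = 8
step 1: 8 = 2·4; sub 5 for 4: 2·5; = 10; G_2 = 10−1 = 9
step 2: 9 = 5 + 4; sub 6 for 5: 6 + 4; = 10; G_3 = 10−1 = 9
step 3: 9 = 6 + 3; sub 7 for 6: 7 + 3; = 10; G_4 = 10−1 = 9
step 4: 9 = 7 + 2; sub 8 for 7: 8 + 2; = 10; G_5 = 10−1 = 9
step 5: 9 = 8 + 1; sub 9 for 8: 9 + 1; = 10; G_6 = 10−1 = 9

0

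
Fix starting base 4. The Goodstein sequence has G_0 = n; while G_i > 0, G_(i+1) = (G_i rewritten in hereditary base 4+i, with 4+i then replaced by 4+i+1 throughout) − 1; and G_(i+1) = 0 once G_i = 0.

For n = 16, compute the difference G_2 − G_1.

G_0 = 16. HB_4(16) = 4^2. Bump = 25. G_1 = 24.
G_1 = 24. HB_5(24) = 4·5 + 4. Bump = 28. G_2 = 27.

3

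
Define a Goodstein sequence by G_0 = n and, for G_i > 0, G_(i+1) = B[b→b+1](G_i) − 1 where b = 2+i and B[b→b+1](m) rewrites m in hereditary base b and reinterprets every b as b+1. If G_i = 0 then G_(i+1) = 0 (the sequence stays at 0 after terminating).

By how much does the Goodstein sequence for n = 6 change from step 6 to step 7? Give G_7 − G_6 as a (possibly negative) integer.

144904

step 0: 6 = 2^2 + 2; sub 3 for 2: 3^3 + 3; = 30; G_1 = 30−1 = 29
step 1: 29 = 3^3 + 2; sub 4 for 3: 4^4 + 2; = 258; G_2 = 258−1 = 257
step 2: 257 = 4^4 + 1; sub 5 for 4: 5^5 + 1; = 3126; G_3 = 3126−1 = 3125
step 3: 3125 = 5^5; sub 6 for 5: 6^6; = 46656; G_4 = 46656−1 = 46655
step 4: 46655 = 5·6^5 + 5·6^4 + 5·6^3 + 5·6^2 + 5·6 + 5; sub 7 for 6: 5·7^5 + 5·7^4 + 5·7^3 + 5·7^2 + 5·7 + 5; = 98040; G_5 = 98040−1 = 98039
step 5: 98039 = 5·7^5 + 5·7^4 + 5·7^3 + 5·7^2 + 5·7 + 4; sub 8 for 7: 5·8^5 + 5·8^4 + 5·8^3 + 5·8^2 + 5·8 + 4; = 187244; G_6 = 187244−1 = 187243
step 6: 187243 = 5·8^5 + 5·8^4 + 5·8^3 + 5·8^2 + 5·8 + 3; sub 9 for 8: 5·9^5 + 5·9^4 + 5·9^3 + 5·9^2 + 5·9 + 3; = 332148; G_7 = 332148−1 = 332147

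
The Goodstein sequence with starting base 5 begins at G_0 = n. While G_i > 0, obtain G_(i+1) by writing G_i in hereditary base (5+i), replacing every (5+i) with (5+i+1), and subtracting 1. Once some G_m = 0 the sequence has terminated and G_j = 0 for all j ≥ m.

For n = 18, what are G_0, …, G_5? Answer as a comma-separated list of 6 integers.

G_0=18  [base 5] 3·5 + 3  →[5↦6]→  3·6 + 3 = 21  −1 ⇒ G_1=20
G_1=20  [base 6] 3·6 + 2  →[6↦7]→  3·7 + 2 = 23  −1 ⇒ G_2=22
G_2=22  [base 7] 3·7 + 1  →[7↦8]→  3·8 + 1 = 25  −1 ⇒ G_3=24
G_3=24  [base 8] 3·8  →[8↦9]→  3·9 = 27  −1 ⇒ G_4=26
G_4=26  [base 9] 2·9 + 8  →[9↦10]→  2·10 + 8 = 28  −1 ⇒ G_5=27

18, 20, 22, 24, 26, 27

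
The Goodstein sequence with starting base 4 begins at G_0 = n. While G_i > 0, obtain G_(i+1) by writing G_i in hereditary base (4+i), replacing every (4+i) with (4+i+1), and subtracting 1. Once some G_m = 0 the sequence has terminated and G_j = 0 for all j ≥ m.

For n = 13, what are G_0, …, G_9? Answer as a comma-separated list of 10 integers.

G_0=13  [base 4] 3·4 + 1  →[4↦5]→  3·5 + 1 = 16  −1 ⇒ G_1=15
G_1=15  [base 5] 3·5  →[5↦6]→  3·6 = 18  −1 ⇒ G_2=17
G_2=17  [base 6] 2·6 + 5  →[6↦7]→  2·7 + 5 = 19  −1 ⇒ G_3=18
G_3=18  [base 7] 2·7 + 4  →[7↦8]→  2·8 + 4 = 20  −1 ⇒ G_4=19
G_4=19  [base 8] 2·8 + 3  →[8↦9]→  2·9 + 3 = 21  −1 ⇒ G_5=20
G_5=20  [base 9] 2·9 + 2  →[9↦10]→  2·10 + 2 = 22  −1 ⇒ G_6=21
G_6=21  [base 10] 2·10 + 1  →[10↦11]→  2·11 + 1 = 23  −1 ⇒ G_7=22
G_7=22  [base 11] 2·11  →[11↦12]→  2·12 = 24  −1 ⇒ G_8=23
G_8=23  [base 12] 12 + 11  →[12↦13]→  13 + 11 = 24  −1 ⇒ G_9=23

13, 15, 17, 18, 19, 20, 21, 22, 23, 23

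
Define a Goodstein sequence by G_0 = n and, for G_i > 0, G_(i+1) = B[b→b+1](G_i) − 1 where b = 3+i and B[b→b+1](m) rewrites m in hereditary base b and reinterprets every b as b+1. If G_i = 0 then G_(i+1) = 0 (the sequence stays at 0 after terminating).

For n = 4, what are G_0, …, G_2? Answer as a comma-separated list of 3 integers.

step 0: 4 = 3 + 1; sub 4 for 3: 4 + 1; = 5; G_1 = 5−1 = 4
step 1: 4 = 4; sub 5 for 4: 5; = 5; G_2 = 5−1 = 4

4, 4, 4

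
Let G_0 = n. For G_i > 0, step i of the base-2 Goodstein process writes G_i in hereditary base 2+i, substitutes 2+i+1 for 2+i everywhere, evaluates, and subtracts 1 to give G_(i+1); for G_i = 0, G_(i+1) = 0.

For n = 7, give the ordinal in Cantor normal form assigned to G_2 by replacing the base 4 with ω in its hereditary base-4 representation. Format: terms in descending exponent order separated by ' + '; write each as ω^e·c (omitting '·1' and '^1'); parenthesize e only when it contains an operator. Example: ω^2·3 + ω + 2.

[0] 7 ≡ 2^2 + 2 + 1 (base 2). Lift 3: 31. −1: 30.
[1] 30 ≡ 3^3 + 3 (base 3). Lift 4: 260. −1: 259.

ω^ω + 3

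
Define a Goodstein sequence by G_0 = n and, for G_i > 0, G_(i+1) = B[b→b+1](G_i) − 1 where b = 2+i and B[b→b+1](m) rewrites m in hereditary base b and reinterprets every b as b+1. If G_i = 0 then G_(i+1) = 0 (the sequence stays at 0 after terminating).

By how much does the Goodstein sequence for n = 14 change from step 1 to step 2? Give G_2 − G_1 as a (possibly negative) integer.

1171

G_0 = 14. HB_2(14) = 2^(2 + 1) + 2^2 + 2. Bump = 111. G_1 = 110.
G_1 = 110. HB_3(110) = 3^(3 + 1) + 3^3 + 2. Bump = 1282. G_2 = 1281.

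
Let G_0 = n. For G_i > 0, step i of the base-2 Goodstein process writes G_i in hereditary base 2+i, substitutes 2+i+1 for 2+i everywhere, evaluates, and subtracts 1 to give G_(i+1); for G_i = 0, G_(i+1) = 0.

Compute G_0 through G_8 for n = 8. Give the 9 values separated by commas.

8, 80, 553, 6310, 93395, 1647195, 33554571, 774841151, 20000000211

[0] 8 ≡ 2^(2 + 1) (base 2). Lift 3: 81. −1: 80.
[1] 80 ≡ 2·3^3 + 2·3^2 + 2·3 + 2 (base 3). Lift 4: 554. −1: 553.
[2] 553 ≡ 2·4^4 + 2·4^2 + 2·4 + 1 (base 4). Lift 5: 6311. −1: 6310.
[3] 6310 ≡ 2·5^5 + 2·5^2 + 2·5 (base 5). Lift 6: 93396. −1: 93395.
[4] 93395 ≡ 2·6^6 + 2·6^2 + 6 + 5 (base 6). Lift 7: 1647196. −1: 1647195.
[5] 1647195 ≡ 2·7^7 + 2·7^2 + 7 + 4 (base 7). Lift 8: 33554572. −1: 33554571.
[6] 33554571 ≡ 2·8^8 + 2·8^2 + 8 + 3 (base 8). Lift 9: 774841152. −1: 774841151.
[7] 774841151 ≡ 2·9^9 + 2·9^2 + 9 + 2 (base 9). Lift 10: 20000000212. −1: 20000000211.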